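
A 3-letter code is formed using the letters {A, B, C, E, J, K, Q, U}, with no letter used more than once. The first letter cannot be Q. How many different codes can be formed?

The first letter has 8−1 = 7 choices (anything except Q).
The remaining 2 letters are filled from the other 7 symbols without repetition: 7 × 6 = 42.
Total: 7 × 42 = 294.

294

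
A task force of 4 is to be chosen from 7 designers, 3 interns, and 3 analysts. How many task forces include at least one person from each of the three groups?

Total 4-person selections from all 13: C(13,4) = 715.
Selections missing a whole group: no designers → C(6,4) = 15; no interns → C(10,4) = 210; no analysts → C(10,4) = 210.
Add back selections omitting two groups (i.e. drawn from a single group): C(7,4) + C(3,4) + C(3,4) = 35.
By inclusion–exclusion: 715 − 435 + 35 = 315.

315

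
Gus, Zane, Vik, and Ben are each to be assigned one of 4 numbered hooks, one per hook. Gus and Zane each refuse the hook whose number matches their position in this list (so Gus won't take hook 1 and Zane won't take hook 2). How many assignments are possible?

14

Let Aᵢ (for i ∈ {1, 2}) be the placements that put person i in their forbidden hook. Any j of these fix j positions, leaving (4−j)! ways to fill the rest, and there are C(2,j) ways to pick which j.
By inclusion–exclusion, the number of valid placements is Σ_{j=0}^{2} (−1)^j C(2,j)·(4−j)!.
Computing: 24 − 12 + 2 = 14.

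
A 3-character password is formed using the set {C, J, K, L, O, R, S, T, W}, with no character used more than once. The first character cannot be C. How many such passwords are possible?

448

The first character has 9−1 = 8 choices (anything except C).
The remaining 2 characters are filled from the other 8 symbols without repetition: 8 × 7 = 56.
Total: 8 × 56 = 448.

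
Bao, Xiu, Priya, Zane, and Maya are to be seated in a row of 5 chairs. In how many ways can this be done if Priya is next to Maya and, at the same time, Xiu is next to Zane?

Treat {Priya,Maya} as one block (2 orders) and {Xiu,Zane} as another (2 orders).
That leaves 3 units to arrange: 2 × 2 × 3! = 4 × 6 = 24.

24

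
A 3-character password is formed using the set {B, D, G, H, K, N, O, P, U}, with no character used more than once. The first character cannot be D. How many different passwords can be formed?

448

The first character has 9−1 = 8 choices (anything except D).
The remaining 2 characters are filled from the other 8 symbols without repetition: 8 × 7 = 56.
Total: 8 × 56 = 448.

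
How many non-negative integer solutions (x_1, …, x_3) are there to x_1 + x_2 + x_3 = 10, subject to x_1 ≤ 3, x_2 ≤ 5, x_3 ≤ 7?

18

Without the upper bounds there are C(12,2) = 66 ways to split 10 among 3 variables.
Subtract solutions that violate a single cap (substitute x_i' = x_i − (cap_i+1)): x_1 ≥ 4 gives C(8,2) = 28; x_2 ≥ 6 gives C(6,2) = 15; x_3 ≥ 8 gives C(4,2) = 6. Together 49.
Add back pairs where two caps are both exceeded: 1 + 0 + 0 = 1.
By inclusion–exclusion the count is 66 − 49 + 1 = 18.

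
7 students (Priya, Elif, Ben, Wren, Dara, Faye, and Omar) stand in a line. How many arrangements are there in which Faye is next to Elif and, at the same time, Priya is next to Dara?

Treat {Faye,Elif} as one block (2 orders) and {Priya,Dara} as another (2 orders).
That leaves 5 units to arrange: 2 × 2 × 5! = 4 × 120 = 480.

480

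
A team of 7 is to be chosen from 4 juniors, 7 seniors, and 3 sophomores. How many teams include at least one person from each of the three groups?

With no constraint there are C(14,7) = 3432 possible selections.
Subtract selections that omit an entire group: no juniors → C(10,7) = 120; no seniors → C(7,7) = 1; no sophomores → C(11,7) = 330.
Add back selections omitting two groups (i.e. drawn from a single group): C(4,7) + C(7,7) + C(3,7) = 1.
By inclusion–exclusion: 3432 − 451 + 1 = 2982.

2982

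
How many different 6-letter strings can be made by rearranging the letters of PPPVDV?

The 6 letters of PPPVDV have repeats: P appearing 3 times and V appearing twice.
Dividing 6! = 720 by 3!·2! = 12 for the repeated letters gives 60.

60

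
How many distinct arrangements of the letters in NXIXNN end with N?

30

Fix N in the last position and arrange the remaining 5 letters.
Those 5 letters have N appearing twice and X appearing twice, giving (5)!/(2!·2!) = 30.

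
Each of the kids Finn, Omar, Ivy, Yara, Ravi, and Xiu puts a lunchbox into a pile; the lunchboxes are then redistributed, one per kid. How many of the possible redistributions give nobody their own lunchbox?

Let Aᵢ be the assignments in which kid i gets their own lunchbox. We want the size of the complement of A₁∪…∪A_6.
By inclusion–exclusion this is Σ_{j=0}^{6} (−1)^j C(6,j)·(6−j)!.
Computing: 720 − 720 + 360 − 120 + 30 − 6 + 1 = 265.

265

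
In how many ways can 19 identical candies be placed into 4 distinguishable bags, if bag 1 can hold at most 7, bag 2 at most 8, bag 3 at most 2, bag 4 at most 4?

Ignoring the caps, the number of non-negative solutions to x_1+…+x_4 = 19 is C(22,3) = 1540.
Subtract solutions that violate a single cap (substitute x_i' = x_i − (cap_i+1)): x_1 ≥ 8 gives C(14,3) = 364; x_2 ≥ 9 gives C(13,3) = 286; x_3 ≥ 3 gives C(19,3) = 969; x_4 ≥ 5 gives C(17,3) = 680. Together 2299.
Add back pairs where two caps are both exceeded: 10 + 165 + 84 + 120 + 56 + 364 = 799.
Subtract triples: 0 + 0 + 20 + 10 = 30.
By inclusion–exclusion the count is 1540 − 2299 + 799 − 30 = 10.

10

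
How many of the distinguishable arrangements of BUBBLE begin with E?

Fix E in the first position and arrange the remaining 5 letters.
Those 5 letters have B appearing 3 times, giving (5)!/(3!) = 20.

20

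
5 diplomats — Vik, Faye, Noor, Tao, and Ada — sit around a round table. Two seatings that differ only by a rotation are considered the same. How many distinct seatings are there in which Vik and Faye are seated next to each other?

Glue Vik and Faye into a block (2 internal orders). Seating 4 units around a circle gives (3)! arrangements.
So 2 × (3)! = 2 × 6 = 12.

12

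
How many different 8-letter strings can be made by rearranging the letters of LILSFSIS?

The 8 letters of LILSFSIS have repeats: I appearing twice, L appearing twice, and S appearing 3 times.
So there are 8! / (3!·2!·2!) = 1680 distinguishable arrangements.

1680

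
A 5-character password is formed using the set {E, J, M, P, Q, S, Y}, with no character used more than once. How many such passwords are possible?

2520

Choose and order 5 of the 7 symbols: the first character has 7 options, the next 6, and so on down to 3.
That product is 7 × 6 × 5 × 4 × 3 = 2520.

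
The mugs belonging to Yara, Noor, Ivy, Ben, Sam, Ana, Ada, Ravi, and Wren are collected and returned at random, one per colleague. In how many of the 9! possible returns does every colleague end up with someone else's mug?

133496

Let Aᵢ be the assignments in which colleague i gets their own mug. We want the size of the complement of A₁∪…∪A_9.
By inclusion–exclusion this is Σ_{j=0}^{9} (−1)^j C(9,j)·(9−j)!.
Computing: 362880 − 362880 + 181440 − 60480 + 15120 − 3024 + 504 − 72 + 9 − 1 = 133496.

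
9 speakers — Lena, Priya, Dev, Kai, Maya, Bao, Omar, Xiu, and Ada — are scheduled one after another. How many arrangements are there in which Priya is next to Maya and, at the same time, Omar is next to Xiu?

20160

Treat {Priya,Maya} as one block (2 orders) and {Omar,Xiu} as another (2 orders).
That leaves 7 units to arrange: 2 × 2 × 7! = 4 × 5040 = 20160.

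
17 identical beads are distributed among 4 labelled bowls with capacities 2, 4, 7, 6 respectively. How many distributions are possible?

Ignoring the caps, the number of non-negative solutions to x_1+…+x_4 = 17 is C(20,3) = 1140.
Subtract solutions that violate a single cap (substitute x_i' = x_i − (cap_i+1)): x_1 ≥ 3 gives C(17,3) = 680; x_2 ≥ 5 gives C(15,3) = 455; x_3 ≥ 8 gives C(12,3) = 220; x_4 ≥ 7 gives C(13,3) = 286. Together 1641.
Add back pairs where two caps are both exceeded: 220 + 84 + 120 + 35 + 56 + 10 = 525.
Subtract triples: 4 + 10 + 0 + 0 = 14.
By inclusion–exclusion the count is 1140 − 1641 + 525 − 14 = 10.

10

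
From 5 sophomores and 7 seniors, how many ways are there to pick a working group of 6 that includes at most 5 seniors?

917

Split by how many seniors are chosen (0 through 5).
Sum: C(7,0)·C(5,6) + C(7,1)·C(5,5) + C(7,2)·C(5,4) + C(7,3)·C(5,3) + C(7,4)·C(5,2) + C(7,5)·C(5,1) = 0 + 7 + 105 + 350 + 350 + 105 = 917.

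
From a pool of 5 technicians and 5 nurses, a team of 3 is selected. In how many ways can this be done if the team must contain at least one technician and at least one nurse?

100

Total 3-person selections from all 10: C(10,3) = 120.
Subtract selections that omit an entire group: no technicians → C(5,3) = 10; no nurses → C(5,3) = 10.
Both groups omitted at once is impossible, so 120 − 20 = 100.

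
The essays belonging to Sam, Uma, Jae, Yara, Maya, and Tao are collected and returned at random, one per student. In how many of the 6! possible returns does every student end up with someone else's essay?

265

Let Aᵢ be the assignments in which student i gets their own essay. We want the size of the complement of A₁∪…∪A_6.
By inclusion–exclusion this is Σ_{j=0}^{6} (−1)^j C(6,j)·(6−j)!.
Computing: 720 − 720 + 360 − 120 + 30 − 6 + 1 = 265.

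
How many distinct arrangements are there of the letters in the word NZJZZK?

NZJZZK has 6 letters with Z appearing 3 times.
Dividing 6! = 720 by 3! = 6 for the repeated letters gives 120.

120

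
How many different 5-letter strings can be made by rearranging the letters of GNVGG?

Letter multiplicities in GNVGG: G×3, N×1, V×1.
The number of distinct arrangements is 5!/(3!) = 120/6 = 20.

20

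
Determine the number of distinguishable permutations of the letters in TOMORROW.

The 8 letters of TOMORROW have repeats: O appearing 3 times and R appearing twice.
The number of distinct arrangements is 8!/(3!·2!) = 40320/12 = 3360.

3360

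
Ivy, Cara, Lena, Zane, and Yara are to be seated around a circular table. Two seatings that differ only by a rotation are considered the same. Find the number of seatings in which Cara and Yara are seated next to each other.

Glue Cara and Yara into a block (2 internal orders). Seating 4 units around a circle gives (3)! arrangements.
So 2 × (3)! = 2 × 6 = 12.

12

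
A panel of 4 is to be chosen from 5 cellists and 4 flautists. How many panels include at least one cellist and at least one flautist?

Unrestricted: C(9,4) = 126 ways to pick any 4 of the 9.
Selections missing a whole group: no cellists → C(4,4) = 1; no flautists → C(5,4) = 5.
Both groups omitted at once is impossible, so 126 − 6 = 120.

120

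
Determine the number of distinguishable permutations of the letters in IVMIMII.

105

IVMIMII has 7 letters with I appearing 4 times and M appearing twice.
Dividing 7! = 5040 by 4!·2! = 48 for the repeated letters gives 105.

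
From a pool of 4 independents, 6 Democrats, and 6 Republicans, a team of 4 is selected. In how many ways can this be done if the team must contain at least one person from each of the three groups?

936

With no constraint there are C(16,4) = 1820 possible selections.
Selections missing a whole group: no independents → C(12,4) = 495; no Democrats → C(10,4) = 210; no Republicans → C(10,4) = 210.
Add back selections omitting two groups (i.e. drawn from a single group): C(4,4) + C(6,4) + C(6,4) = 31.
By inclusion–exclusion: 1820 − 915 + 31 = 936.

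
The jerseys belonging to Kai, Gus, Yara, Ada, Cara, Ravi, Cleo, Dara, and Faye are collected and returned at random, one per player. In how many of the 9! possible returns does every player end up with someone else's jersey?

133496

This is the derangement count D_9: permutations of 9 items with no fixed point.
By inclusion–exclusion this is Σ_{j=0}^{9} (−1)^j C(9,j)·(9−j)!.
Computing: 362880 − 362880 + 181440 − 60480 + 15120 − 3024 + 504 − 72 + 9 − 1 = 133496.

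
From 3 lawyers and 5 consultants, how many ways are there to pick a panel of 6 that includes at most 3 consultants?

10

Split by how many consultants are chosen (0 through 3).
Sum: C(5,0)·C(3,6) + C(5,1)·C(3,5) + C(5,2)·C(3,4) + C(5,3)·C(3,3) = 0 + 0 + 0 + 10 = 10.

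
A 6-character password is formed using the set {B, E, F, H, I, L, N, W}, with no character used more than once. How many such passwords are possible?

Choose and order 6 of the 8 symbols: the first character has 8 options, the next 7, and so on down to 3.
That product is 8 × 7 × 6 × 5 × 4 × 3 = 20160.

20160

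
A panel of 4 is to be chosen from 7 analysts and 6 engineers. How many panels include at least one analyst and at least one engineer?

665

Unrestricted: C(13,4) = 715 ways to pick any 4 of the 13.
Subtract selections that omit an entire group: no analysts → C(6,4) = 15; no engineers → C(7,4) = 35.
Both groups omitted at once is impossible, so 715 − 50 = 665.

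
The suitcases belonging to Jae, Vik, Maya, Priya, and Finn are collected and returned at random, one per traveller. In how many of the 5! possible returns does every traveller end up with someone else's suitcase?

44

Let Aᵢ be the assignments in which traveller i gets their own suitcase. We want the size of the complement of A₁∪…∪A_5.
By inclusion–exclusion this is Σ_{j=0}^{5} (−1)^j C(5,j)·(5−j)!.
Computing: 120 − 120 + 60 − 20 + 5 − 1 = 44.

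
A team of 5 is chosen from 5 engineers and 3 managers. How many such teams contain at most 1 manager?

16

Split by how many managers are chosen (0 through 1).
Sum: C(3,0)·C(5,5) + C(3,1)·C(5,4) = 1 + 15 = 16.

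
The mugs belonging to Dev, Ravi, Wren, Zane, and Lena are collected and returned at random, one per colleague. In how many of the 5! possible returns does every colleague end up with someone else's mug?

44

Count assignments avoiding every fixed point. For any j of the 5 colleagues fixed to their own mug, the other 5−j can be arranged in (5−j)! ways.
By inclusion–exclusion this is Σ_{j=0}^{5} (−1)^j C(5,j)·(5−j)!.
Computing: 120 − 120 + 60 − 20 + 5 − 1 = 44.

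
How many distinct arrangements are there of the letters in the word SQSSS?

SQSSS has 5 letters with S appearing 4 times.
So there are 5! / (4!) = 5 distinguishable arrangements.

5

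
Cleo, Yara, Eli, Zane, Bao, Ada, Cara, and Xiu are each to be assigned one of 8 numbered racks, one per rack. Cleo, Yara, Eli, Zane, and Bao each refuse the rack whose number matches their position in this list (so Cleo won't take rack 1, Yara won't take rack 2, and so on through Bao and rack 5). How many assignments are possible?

21234

Let Aᵢ (for 1 ≤ i ≤ 5) be the placements that put person i in their forbidden rack. Any j of these fix j positions, leaving (8−j)! ways to fill the rest, and there are C(5,j) ways to pick which j.
By inclusion–exclusion, the number of valid placements is Σ_{j=0}^{5} (−1)^j C(5,j)·(8−j)!.
Computing: 40320 − 25200 + 7200 − 1200 + 120 − 6 = 21234.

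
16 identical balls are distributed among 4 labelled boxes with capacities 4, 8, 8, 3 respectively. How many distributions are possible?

Without the upper bounds there are C(19,3) = 969 ways to split 16 among 4 boxes.
Subtract solutions that violate a single cap (substitute x_i' = x_i − (cap_i+1)): x_1 ≥ 5 gives C(14,3) = 364; x_2 ≥ 9 gives C(10,3) = 120; x_3 ≥ 9 gives C(10,3) = 120; x_4 ≥ 4 gives C(15,3) = 455. Together 1059.
Add back pairs where two caps are both exceeded: 10 + 10 + 120 + 0 + 20 + 20 = 180.
By inclusion–exclusion the count is 969 − 1059 + 180 = 90.

90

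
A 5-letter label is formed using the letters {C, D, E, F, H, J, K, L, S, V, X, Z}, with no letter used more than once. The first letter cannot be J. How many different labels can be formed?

87120

The first letter has 12−1 = 11 choices (anything except J).
The remaining 4 letters are filled from the other 11 symbols without repetition: 11 × 10 × 9 × 8 = 7920.
Total: 11 × 7920 = 87120.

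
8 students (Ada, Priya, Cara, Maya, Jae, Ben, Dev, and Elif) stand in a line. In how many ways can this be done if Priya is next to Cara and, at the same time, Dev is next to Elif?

2880

Treat {Priya,Cara} as one block (2 orders) and {Dev,Elif} as another (2 orders).
That leaves 6 units to arrange: 2 × 2 × 6! = 4 × 720 = 2880.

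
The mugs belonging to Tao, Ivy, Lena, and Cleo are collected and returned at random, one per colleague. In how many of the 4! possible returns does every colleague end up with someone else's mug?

Let Aᵢ be the assignments in which colleague i gets their own mug. We want the size of the complement of A₁∪…∪A_4.
By inclusion–exclusion this is Σ_{j=0}^{4} (−1)^j C(4,j)·(4−j)!.
Computing: 24 − 24 + 12 − 4 + 1 = 9.

9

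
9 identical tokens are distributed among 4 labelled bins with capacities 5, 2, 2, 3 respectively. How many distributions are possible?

18

Ignoring the caps, the number of non-negative solutions to x_1+…+x_4 = 9 is C(12,3) = 220.
Subtract solutions that violate a single cap (substitute x_i' = x_i − (cap_i+1)): x_1 ≥ 6 gives C(6,3) = 20; x_2 ≥ 3 gives C(9,3) = 84; x_3 ≥ 3 gives C(9,3) = 84; x_4 ≥ 4 gives C(8,3) = 56. Together 244.
Add back pairs where two caps are both exceeded: 1 + 1 + 0 + 20 + 10 + 10 = 42.
By inclusion–exclusion the count is 220 − 244 + 42 = 18.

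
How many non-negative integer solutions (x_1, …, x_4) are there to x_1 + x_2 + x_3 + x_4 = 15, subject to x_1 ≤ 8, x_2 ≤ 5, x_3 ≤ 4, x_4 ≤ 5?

102

Ignoring the caps, the number of non-negative solutions to x_1+…+x_4 = 15 is C(18,3) = 816.
Subtract solutions that violate a single cap (substitute x_i' = x_i − (cap_i+1)): x_1 ≥ 9 gives C(9,3) = 84; x_2 ≥ 6 gives C(12,3) = 220; x_3 ≥ 5 gives C(13,3) = 286; x_4 ≥ 6 gives C(12,3) = 220. Together 810.
Add back pairs where two caps are both exceeded: 1 + 4 + 1 + 35 + 20 + 35 = 96.
By inclusion–exclusion the count is 816 − 810 + 96 = 102.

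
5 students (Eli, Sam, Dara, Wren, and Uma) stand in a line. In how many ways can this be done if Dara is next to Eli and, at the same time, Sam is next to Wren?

Treat {Dara,Eli} as one block (2 orders) and {Sam,Wren} as another (2 orders).
That leaves 3 units to arrange: 2 × 2 × 3! = 4 × 6 = 24.

24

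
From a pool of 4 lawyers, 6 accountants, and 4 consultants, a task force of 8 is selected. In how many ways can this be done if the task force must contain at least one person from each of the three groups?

2912

With no constraint there are C(14,8) = 3003 possible selections.
Subtract selections that omit an entire group: no lawyers → C(10,8) = 45; no accountants → C(8,8) = 1; no consultants → C(10,8) = 45.
Add back selections omitting two groups (i.e. drawn from a single group): C(4,8) + C(6,8) + C(4,8) = 0.
By inclusion–exclusion: 3003 − 91 + 0 = 2912.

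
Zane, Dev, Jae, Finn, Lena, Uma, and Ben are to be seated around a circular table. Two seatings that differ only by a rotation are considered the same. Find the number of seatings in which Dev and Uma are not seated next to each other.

480

All circular seatings of 7 people number (6)! = 720.
Seatings with Dev beside Uma: treat them as a block with 2 internal orders, giving 2 × (5)! = 240.
Subtracting, 720 − 240 = 480.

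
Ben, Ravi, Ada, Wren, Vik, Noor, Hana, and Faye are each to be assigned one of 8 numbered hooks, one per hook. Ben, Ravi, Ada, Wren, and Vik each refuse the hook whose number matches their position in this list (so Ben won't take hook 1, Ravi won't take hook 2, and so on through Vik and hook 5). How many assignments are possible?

Let Aᵢ (for 1 ≤ i ≤ 5) be the placements that put person i in their forbidden hook. Any j of these fix j positions, leaving (8−j)! ways to fill the rest, and there are C(5,j) ways to pick which j.
By inclusion–exclusion, the number of valid placements is Σ_{j=0}^{5} (−1)^j C(5,j)·(8−j)!.
Computing: 40320 − 25200 + 7200 − 1200 + 120 − 6 = 21234.

21234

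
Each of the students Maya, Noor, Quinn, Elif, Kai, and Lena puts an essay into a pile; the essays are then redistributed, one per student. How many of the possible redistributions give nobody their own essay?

265

This is the derangement count D_6: permutations of 6 items with no fixed point.
By inclusion–exclusion this is Σ_{j=0}^{6} (−1)^j C(6,j)·(6−j)!.
Computing: 720 − 720 + 360 − 120 + 30 − 6 + 1 = 265.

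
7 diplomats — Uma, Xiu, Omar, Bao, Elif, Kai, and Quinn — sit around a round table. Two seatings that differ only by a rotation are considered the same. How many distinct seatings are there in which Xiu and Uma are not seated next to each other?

480

All circular seatings of 7 people number (6)! = 720.
Seatings with Xiu beside Uma: treat them as a block with 2 internal orders, giving 2 × (5)! = 240.
Subtracting, 720 − 240 = 480.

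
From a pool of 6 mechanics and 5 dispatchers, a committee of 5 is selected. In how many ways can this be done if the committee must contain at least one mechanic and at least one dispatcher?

With no constraint there are C(11,5) = 462 possible selections.
Selections missing a whole group: no mechanics → C(5,5) = 1; no dispatchers → C(6,5) = 6.
Both groups omitted at once is impossible, so 462 − 7 = 455.

455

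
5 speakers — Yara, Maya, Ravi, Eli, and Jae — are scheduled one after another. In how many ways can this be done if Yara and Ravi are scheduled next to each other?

Glue Yara and Ravi into one block (2 internal orders), leaving 4 units to arrange in a row.
So the count is 2·(4)! = 48.

48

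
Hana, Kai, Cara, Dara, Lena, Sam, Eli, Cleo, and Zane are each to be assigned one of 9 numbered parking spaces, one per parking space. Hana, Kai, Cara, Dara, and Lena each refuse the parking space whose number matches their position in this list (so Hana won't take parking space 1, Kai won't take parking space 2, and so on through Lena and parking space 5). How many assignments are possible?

205056

Let Aᵢ (for 1 ≤ i ≤ 5) be the placements that put person i in their forbidden parking space. Any j of these fix j positions, leaving (9−j)! ways to fill the rest, and there are C(5,j) ways to pick which j.
By inclusion–exclusion, the number of valid placements is Σ_{j=0}^{5} (−1)^j C(5,j)·(9−j)!.
Computing: 362880 − 201600 + 50400 − 7200 + 600 − 24 = 205056.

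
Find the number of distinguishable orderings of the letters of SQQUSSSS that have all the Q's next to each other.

Treat the 2 copies of Q as a single block. The multiset to arrange is then {QQ, S, S, S, S, S, U}, 7 items in all.
That gives (7)!/(5!) = 42 arrangements.

42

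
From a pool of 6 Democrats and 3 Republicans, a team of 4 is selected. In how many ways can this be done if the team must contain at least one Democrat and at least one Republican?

Unrestricted: C(9,4) = 126 ways to pick any 4 of the 9.
Selections missing a whole group: no Democrats → C(3,4) = 0; no Republicans → C(6,4) = 15.
Both groups omitted at once is impossible, so 126 − 15 = 111.

111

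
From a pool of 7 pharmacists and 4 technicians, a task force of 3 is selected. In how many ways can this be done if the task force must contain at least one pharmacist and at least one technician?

Unrestricted: C(11,3) = 165 ways to pick any 3 of the 11.
Subtract selections that omit an entire group: no pharmacists → C(4,3) = 4; no technicians → C(7,3) = 35.
Both groups omitted at once is impossible, so 165 − 39 = 126.

126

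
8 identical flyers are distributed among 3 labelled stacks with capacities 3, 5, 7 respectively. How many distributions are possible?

By stars and bars, unrestricted non-negative solutions to x_1+…+x_3 = 8 number C(8+2,2) = 45.
Subtract solutions that violate a single cap (substitute x_i' = x_i − (cap_i+1)): x_1 ≥ 4 gives C(6,2) = 15; x_2 ≥ 6 gives C(4,2) = 6; x_3 ≥ 8 gives C(2,2) = 1. Together 22.
No two caps can be exceeded simultaneously, so the pair terms are all 0.
By inclusion–exclusion the count is 45 − 22 + 0 = 23.

23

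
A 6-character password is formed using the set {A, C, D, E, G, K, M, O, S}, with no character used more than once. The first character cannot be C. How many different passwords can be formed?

The first character has 9−1 = 8 choices (anything except C).
The remaining 5 characters are filled from the other 8 symbols without repetition: 8 × 7 × 6 × 5 × 4 = 6720.
Total: 8 × 6720 = 53760.

53760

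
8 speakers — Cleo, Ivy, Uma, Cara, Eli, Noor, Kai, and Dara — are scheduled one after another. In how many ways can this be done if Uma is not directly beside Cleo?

30240

There are 8! = 40320 arrangements in all. If Uma and Cleo are adjacent, merging them into one block gives 2·(7)! = 10080 arrangements.
Complementary counting: 40320 − 10080 = 30240.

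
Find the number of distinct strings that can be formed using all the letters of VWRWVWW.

105

VWRWVWW has 7 letters with V appearing twice and W appearing 4 times.
So there are 7! / (4!·2!) = 105 distinguishable arrangements.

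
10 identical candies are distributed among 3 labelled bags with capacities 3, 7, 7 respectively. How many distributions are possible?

Without the upper bounds there are C(12,2) = 66 ways to split 10 among 3 bags.
Subtract solutions that violate a single cap (substitute x_i' = x_i − (cap_i+1)): x_1 ≥ 4 gives C(8,2) = 28; x_2 ≥ 8 gives C(4,2) = 6; x_3 ≥ 8 gives C(4,2) = 6. Together 40.
No two caps can be exceeded simultaneously, so the pair terms are all 0.
By inclusion–exclusion the count is 66 − 40 + 0 = 26.

26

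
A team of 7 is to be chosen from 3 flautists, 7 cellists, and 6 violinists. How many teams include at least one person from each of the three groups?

Unrestricted: C(16,7) = 11440 ways to pick any 7 of the 16.
Subtract selections that omit an entire group: no flautists → C(13,7) = 1716; no cellists → C(9,7) = 36; no violinists → C(10,7) = 120.
Add back selections omitting two groups (i.e. drawn from a single group): C(3,7) + C(7,7) + C(6,7) = 1.
By inclusion–exclusion: 11440 − 1872 + 1 = 9569.

9569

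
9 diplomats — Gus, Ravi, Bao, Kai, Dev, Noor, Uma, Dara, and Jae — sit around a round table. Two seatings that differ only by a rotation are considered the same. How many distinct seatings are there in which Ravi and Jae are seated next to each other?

Glue Ravi and Jae into a block (2 internal orders). Seating 8 units around a circle gives (7)! arrangements.
So 2 × (7)! = 2 × 5040 = 10080.

10080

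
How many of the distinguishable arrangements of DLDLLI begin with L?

30

Fix L in the first position and arrange the remaining 5 letters.
Those 5 letters have D appearing twice and L appearing twice, giving (5)!/(2!·2!) = 30.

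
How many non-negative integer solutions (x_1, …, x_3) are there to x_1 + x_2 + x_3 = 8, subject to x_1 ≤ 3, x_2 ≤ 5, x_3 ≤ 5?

By stars and bars, unrestricted non-negative solutions to x_1+…+x_3 = 8 number C(8+2,2) = 45.
Subtract solutions that violate a single cap (substitute x_i' = x_i − (cap_i+1)): x_1 ≥ 4 gives C(6,2) = 15; x_2 ≥ 6 gives C(4,2) = 6; x_3 ≥ 6 gives C(4,2) = 6. Together 27.
No two caps can be exceeded simultaneously, so the pair terms are all 0.
By inclusion–exclusion the count is 45 − 27 + 0 = 18.

18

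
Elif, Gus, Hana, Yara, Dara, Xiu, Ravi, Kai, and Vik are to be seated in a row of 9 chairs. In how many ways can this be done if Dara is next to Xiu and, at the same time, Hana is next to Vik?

20160

Treat {Dara,Xiu} as one block (2 orders) and {Hana,Vik} as another (2 orders).
That leaves 7 units to arrange: 2 × 2 × 7! = 4 × 5040 = 20160.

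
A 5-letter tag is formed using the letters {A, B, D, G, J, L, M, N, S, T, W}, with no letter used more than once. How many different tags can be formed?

55440

Choose and order 5 of the 11 symbols: the first letter has 11 options, the next 10, and so on down to 7.
11 × 10 × 9 × 8 × 7 = 55440.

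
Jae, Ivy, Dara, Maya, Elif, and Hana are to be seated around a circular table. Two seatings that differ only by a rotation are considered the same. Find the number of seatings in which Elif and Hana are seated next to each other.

Treat {Elif, Hana} as one unit (2 internal orders) and seat the resulting 5 units around the table: (4)! circular arrangements.
So 2 × (4)! = 2 × 24 = 48.

48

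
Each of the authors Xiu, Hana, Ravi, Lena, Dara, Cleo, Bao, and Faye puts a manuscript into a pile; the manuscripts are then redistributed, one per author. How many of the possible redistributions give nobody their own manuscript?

This is the derangement count D_8: permutations of 8 items with no fixed point.
By inclusion–exclusion this is Σ_{j=0}^{8} (−1)^j C(8,j)·(8−j)!.
Computing: 40320 − 40320 + 20160 − 6720 + 1680 − 336 + 56 − 8 + 1 = 14833.

14833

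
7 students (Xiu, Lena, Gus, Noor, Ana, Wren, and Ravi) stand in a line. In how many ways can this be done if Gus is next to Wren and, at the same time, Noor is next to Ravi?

Treat {Gus,Wren} as one block (2 orders) and {Noor,Ravi} as another (2 orders).
That leaves 5 units to arrange: 2 × 2 × 5! = 4 × 120 = 480.

480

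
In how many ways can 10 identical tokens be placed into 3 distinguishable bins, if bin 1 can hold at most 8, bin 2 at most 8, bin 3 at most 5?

45

By stars and bars, unrestricted non-negative solutions to x_1+…+x_3 = 10 number C(10+2,2) = 66.
Subtract solutions that violate a single cap (substitute x_i' = x_i − (cap_i+1)): x_1 ≥ 9 gives C(3,2) = 3; x_2 ≥ 9 gives C(3,2) = 3; x_3 ≥ 6 gives C(6,2) = 15. Together 21.
No two caps can be exceeded simultaneously, so the pair terms are all 0.
By inclusion–exclusion the count is 66 − 21 + 0 = 45.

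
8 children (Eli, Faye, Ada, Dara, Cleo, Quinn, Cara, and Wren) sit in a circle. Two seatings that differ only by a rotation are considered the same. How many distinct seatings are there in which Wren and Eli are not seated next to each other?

All circular seatings of 8 people number (7)! = 5040.
Seatings with Wren beside Eli: treat them as a block with 2 internal orders, giving 2 × (6)! = 1440.
Subtracting, 5040 − 1440 = 3600.

3600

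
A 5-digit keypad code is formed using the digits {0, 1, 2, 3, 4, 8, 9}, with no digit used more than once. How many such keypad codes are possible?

2520

Choose and order 5 of the 7 symbols: the first digit has 7 options, the next 6, and so on down to 3.
That product is 7 × 6 × 5 × 4 × 3 = 2520.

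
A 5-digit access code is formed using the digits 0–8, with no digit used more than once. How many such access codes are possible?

15120

Choose and order 5 of the 9 symbols: the first digit has 9 options, the next 8, and so on down to 5.
9 × 8 × 7 × 6 × 5 = 15120.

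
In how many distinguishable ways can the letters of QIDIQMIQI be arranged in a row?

QIDIQMIQI has 9 letters with I appearing 4 times and Q appearing 3 times.
So there are 9! / (4!·3!) = 2520 distinguishable arrangements.

2520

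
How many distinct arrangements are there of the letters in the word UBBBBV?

UBBBBV has 6 letters with B appearing 4 times.
The number of distinct arrangements is 6!/(4!) = 720/24 = 30.

30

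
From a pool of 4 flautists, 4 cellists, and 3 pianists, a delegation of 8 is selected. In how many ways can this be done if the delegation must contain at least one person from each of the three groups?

Unrestricted: C(11,8) = 165 ways to pick any 8 of the 11.
Selections missing a whole group: no flautists → C(7,8) = 0; no cellists → C(7,8) = 0; no pianists → C(8,8) = 1.
Add back selections omitting two groups (i.e. drawn from a single group): C(4,8) + C(4,8) + C(3,8) = 0.
By inclusion–exclusion: 165 − 1 + 0 = 164.

164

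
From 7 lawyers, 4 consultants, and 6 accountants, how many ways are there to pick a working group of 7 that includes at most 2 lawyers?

6882

Split by how many lawyers are chosen (0 through 2).
Sum: C(7,0)·C(10,7) + C(7,1)·C(10,6) + C(7,2)·C(10,5) = 120 + 1470 + 5292 = 6882.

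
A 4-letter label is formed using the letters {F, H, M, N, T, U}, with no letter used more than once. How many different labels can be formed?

This is a permutation of 4 out of 6: P(6,4) = 6!/2!.
6 × 5 × 4 × 3 = 360.

360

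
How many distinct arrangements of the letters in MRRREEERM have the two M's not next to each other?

There are 9!/(4!·3!·2!) = 1260 arrangements of MRRREEERM in total.
Arrangements with the M's together: treat MM as one letter, giving (8)!/(4!·3!) = 280.
Subtracting, 1260 − 280 = 980 arrangements keep the M's apart.

980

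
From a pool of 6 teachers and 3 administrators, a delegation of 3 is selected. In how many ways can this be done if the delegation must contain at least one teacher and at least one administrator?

63

With no constraint there are C(9,3) = 84 possible selections.
Selections missing a whole group: no teachers → C(3,3) = 1; no administrators → C(6,3) = 20.
Both groups omitted at once is impossible, so 84 − 21 = 63.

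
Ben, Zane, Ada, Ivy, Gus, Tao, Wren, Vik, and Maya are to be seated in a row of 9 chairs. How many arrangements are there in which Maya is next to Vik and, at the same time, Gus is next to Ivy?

20160

Treat {Maya,Vik} as one block (2 orders) and {Gus,Ivy} as another (2 orders).
That leaves 7 units to arrange: 2 × 2 × 7! = 4 × 5040 = 20160.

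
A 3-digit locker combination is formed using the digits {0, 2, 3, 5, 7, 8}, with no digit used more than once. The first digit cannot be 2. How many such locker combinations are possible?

100

The first digit has 6−1 = 5 choices (anything except 2).
The remaining 2 digits are filled from the other 5 symbols without repetition: 5 × 4 = 20.
Total: 5 × 20 = 100.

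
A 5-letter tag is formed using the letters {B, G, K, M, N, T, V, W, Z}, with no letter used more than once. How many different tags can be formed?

This is a permutation of 5 out of 9: P(9,5) = 9!/4!.
That product is 9 × 8 × 7 × 6 × 5 = 15120.

15120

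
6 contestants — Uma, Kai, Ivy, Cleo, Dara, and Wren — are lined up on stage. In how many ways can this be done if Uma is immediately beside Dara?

Place the 4 others and the Uma-Dara pair as 5 objects in a line; the pair has 2 internal arrangements.
So the count is 2·(5)! = 240.

240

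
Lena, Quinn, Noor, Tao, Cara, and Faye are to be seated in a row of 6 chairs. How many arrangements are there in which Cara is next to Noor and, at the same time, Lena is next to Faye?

96

Treat {Cara,Noor} as one block (2 orders) and {Lena,Faye} as another (2 orders).
That leaves 4 units to arrange: 2 × 2 × 4! = 4 × 24 = 96.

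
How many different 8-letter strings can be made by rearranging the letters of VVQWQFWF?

Letter multiplicities in VVQWQFWF: F×2, Q×2, V×2, W×2.
Dividing 8! = 40320 by 2!·2!·2!·2! = 16 for the repeated letters gives 2520.

2520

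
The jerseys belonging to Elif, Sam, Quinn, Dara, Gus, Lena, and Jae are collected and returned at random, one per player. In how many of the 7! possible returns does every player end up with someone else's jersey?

1854

This is the derangement count D_7: permutations of 7 items with no fixed point.
By inclusion–exclusion this is Σ_{j=0}^{7} (−1)^j C(7,j)·(7−j)!.
Computing: 5040 − 5040 + 2520 − 840 + 210 − 42 + 7 − 1 = 1854.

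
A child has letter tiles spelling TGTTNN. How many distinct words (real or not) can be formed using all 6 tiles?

60

TGTTNN has 6 letters with N appearing twice and T appearing 3 times.
The number of distinct arrangements is 6!/(3!·2!) = 720/12 = 60.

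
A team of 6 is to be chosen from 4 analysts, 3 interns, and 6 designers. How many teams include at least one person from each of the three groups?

Unrestricted: C(13,6) = 1716 ways to pick any 6 of the 13.
Subtract selections that omit an entire group: no analysts → C(9,6) = 84; no interns → C(10,6) = 210; no designers → C(7,6) = 7.
Add back selections omitting two groups (i.e. drawn from a single group): C(4,6) + C(3,6) + C(6,6) = 1.
By inclusion–exclusion: 1716 − 301 + 1 = 1416.

1416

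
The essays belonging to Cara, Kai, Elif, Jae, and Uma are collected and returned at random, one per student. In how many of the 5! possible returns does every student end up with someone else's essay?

44

Count assignments avoiding every fixed point. For any j of the 5 students fixed to their own essay, the other 5−j can be arranged in (5−j)! ways.
By inclusion–exclusion this is Σ_{j=0}^{5} (−1)^j C(5,j)·(5−j)!.
Computing: 120 − 120 + 60 − 20 + 5 − 1 = 44.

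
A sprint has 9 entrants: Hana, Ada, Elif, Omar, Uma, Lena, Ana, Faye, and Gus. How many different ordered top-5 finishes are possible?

15120

There are 9 choices for 1st place, 8 for 2nd, and so on down to 5 for position 5.
That gives 9 × 8 × 7 × 6 × 5 = 15120.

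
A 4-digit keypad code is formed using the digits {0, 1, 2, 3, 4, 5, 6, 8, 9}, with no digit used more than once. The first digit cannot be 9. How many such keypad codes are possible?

The first digit has 9−1 = 8 choices (anything except 9).
The remaining 3 digits are filled from the other 8 symbols without repetition: 8 × 7 × 6 = 336.
Total: 8 × 336 = 2688.

2688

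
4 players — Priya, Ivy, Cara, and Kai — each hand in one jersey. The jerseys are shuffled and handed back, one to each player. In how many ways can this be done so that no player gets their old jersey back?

9

Count assignments avoiding every fixed point. For any j of the 4 players fixed to their old jersey, the other 4−j can be arranged in (4−j)! ways.
By inclusion–exclusion this is Σ_{j=0}^{4} (−1)^j C(4,j)·(4−j)!.
Computing: 24 − 24 + 12 − 4 + 1 = 9.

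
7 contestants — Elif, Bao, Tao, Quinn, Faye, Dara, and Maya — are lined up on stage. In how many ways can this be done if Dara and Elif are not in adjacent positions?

3600

There are 7! = 5040 arrangements in all. If Dara and Elif are adjacent, merging them into one block gives 2·(6)! = 1440 arrangements.
Complementary counting: 5040 − 1440 = 3600.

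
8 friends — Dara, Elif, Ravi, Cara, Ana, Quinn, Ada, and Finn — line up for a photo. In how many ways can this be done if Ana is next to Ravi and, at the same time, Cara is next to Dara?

Treat {Ana,Ravi} as one block (2 orders) and {Cara,Dara} as another (2 orders).
That leaves 6 units to arrange: 2 × 2 × 6! = 4 × 720 = 2880.

2880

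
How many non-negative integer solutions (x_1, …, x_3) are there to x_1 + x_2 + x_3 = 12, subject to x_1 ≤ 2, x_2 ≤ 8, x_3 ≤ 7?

15

By stars and bars, unrestricted non-negative solutions to x_1+…+x_3 = 12 number C(12+2,2) = 91.
Subtract solutions that violate a single cap (substitute x_i' = x_i − (cap_i+1)): x_1 ≥ 3 gives C(11,2) = 55; x_2 ≥ 9 gives C(5,2) = 10; x_3 ≥ 8 gives C(6,2) = 15. Together 80.
Add back pairs where two caps are both exceeded: 1 + 3 + 0 = 4.
By inclusion–exclusion the count is 91 − 80 + 4 = 15.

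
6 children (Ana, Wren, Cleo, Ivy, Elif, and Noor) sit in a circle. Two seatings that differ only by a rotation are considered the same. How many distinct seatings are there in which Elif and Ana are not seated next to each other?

Without the restriction there are (5)! = 120 seatings.
Seatings with Elif beside Ana: treat them as a block with 2 internal orders, giving 2 × (4)! = 48.
Subtracting, 120 − 48 = 72.

72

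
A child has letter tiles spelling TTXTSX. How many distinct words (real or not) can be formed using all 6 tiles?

60

The 6 letters of TTXTSX have repeats: T appearing 3 times and X appearing twice.
Dividing 6! = 720 by 3!·2! = 12 for the repeated letters gives 60.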